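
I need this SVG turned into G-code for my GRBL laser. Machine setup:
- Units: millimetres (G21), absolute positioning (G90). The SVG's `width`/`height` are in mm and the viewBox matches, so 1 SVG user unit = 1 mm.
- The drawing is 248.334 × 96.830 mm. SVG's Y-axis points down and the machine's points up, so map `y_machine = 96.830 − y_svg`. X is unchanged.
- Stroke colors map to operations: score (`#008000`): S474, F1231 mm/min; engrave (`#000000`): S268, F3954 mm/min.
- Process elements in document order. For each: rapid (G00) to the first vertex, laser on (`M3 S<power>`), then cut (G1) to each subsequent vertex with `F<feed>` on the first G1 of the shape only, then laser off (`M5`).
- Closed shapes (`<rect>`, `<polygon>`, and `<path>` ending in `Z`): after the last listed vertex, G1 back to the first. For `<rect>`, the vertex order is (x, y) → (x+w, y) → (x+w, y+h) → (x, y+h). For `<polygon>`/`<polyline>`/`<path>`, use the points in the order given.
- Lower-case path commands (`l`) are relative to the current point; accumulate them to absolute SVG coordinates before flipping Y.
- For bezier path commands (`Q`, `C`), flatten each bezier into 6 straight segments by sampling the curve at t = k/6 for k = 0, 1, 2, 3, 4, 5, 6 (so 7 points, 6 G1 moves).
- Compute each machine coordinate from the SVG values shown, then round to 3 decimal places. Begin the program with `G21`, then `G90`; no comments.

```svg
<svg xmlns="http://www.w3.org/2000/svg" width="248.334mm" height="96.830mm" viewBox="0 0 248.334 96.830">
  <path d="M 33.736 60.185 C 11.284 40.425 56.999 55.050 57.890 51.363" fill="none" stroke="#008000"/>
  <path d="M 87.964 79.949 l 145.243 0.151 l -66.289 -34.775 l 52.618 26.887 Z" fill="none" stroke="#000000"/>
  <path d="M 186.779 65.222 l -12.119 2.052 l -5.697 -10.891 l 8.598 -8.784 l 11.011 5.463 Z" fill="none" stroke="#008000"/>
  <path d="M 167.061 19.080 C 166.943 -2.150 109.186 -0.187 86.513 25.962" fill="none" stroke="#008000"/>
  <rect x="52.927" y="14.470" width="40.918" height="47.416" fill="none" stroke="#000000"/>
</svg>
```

Since the viewBox matches the mm dimensions, user units are millimetres directly. The only transform is the Y-flip y_m = 96.830 − y_svg.

Shape 1 is a cubic bezier drawn with `<path>`. Its stroke #008000 means score at S474, F1231. After flipping Y the toolpath is (33.736,36.645) → (27.667,43.904) → (29.821,46.895) → (37.059,47.083) → (46.243,45.932) → (54.232,44.906) → (57.890,45.467).

Shape 2 is a closed polygon drawn with `<path>`. Its stroke #000000 means engrave at S268, F3954. After flipping Y the toolpath is (87.964,16.881) → (233.207,16.730) → (166.918,51.505) → (219.536,24.618) → (87.964,16.881), returning to the start.

Shape 3 is a regular polygon drawn with `<path>`. Its stroke #008000 means score at S474, F1231. After flipping Y the toolpath is (186.779,31.608) → (174.660,29.556) → (168.963,40.447) → (177.561,49.231) → (188.572,43.768) → (186.779,31.608), returning to the start.

Shape 4 is a cubic bezier drawn with `<path>`. Its stroke #008000 means score at S474, F1231. After flipping Y the toolpath is (167.061,77.750) → (162.628,86.428) → (151.164,91.212) → (135.245,92.076) → (117.446,88.992) → (100.344,81.932) → (86.513,70.868).

Shape 5 is a rectangle drawn with `<rect>`. Its stroke #000000 means engrave at S268, F3954. After flipping Y the toolpath is (52.927,82.360) → (93.845,82.360) → (93.845,34.944) → (52.927,34.944) → (52.927,82.360), returning to the start.

G21
G90
G00 X33.736 Y36.645
M3 S474
G1 X27.667 Y43.904 F1231
G1 X29.821 Y46.895
G1 X37.059 Y47.083
G1 X46.243 Y45.932
G1 X54.232 Y44.906
G1 X57.890 Y45.467
M5
G00 X87.964 Y16.881
M3 S268
G1 X233.207 Y16.730 F3954
G1 X166.918 Y51.505
G1 X219.536 Y24.618
G1 X87.964 Y16.881
M5
G00 X186.779 Y31.608
M3 S474
G1 X174.660 Y29.556 F1231
G1 X168.963 Y40.447
G1 X177.561 Y49.231
G1 X188.572 Y43.768
G1 X186.779 Y31.608
M5
G00 X167.061 Y77.750
M3 S474
G1 X162.628 Y86.428 F1231
G1 X151.164 Y91.212
G1 X135.245 Y92.076
G1 X117.446 Y88.992
G1 X100.344 Y81.932
G1 X86.513 Y70.868
M5
G00 X52.927 Y82.360
M3 S268
G1 X93.845 Y82.360 F3954
G1 X93.845 Y34.944
G1 X52.927 Y34.944
G1 X52.927 Y82.360
M5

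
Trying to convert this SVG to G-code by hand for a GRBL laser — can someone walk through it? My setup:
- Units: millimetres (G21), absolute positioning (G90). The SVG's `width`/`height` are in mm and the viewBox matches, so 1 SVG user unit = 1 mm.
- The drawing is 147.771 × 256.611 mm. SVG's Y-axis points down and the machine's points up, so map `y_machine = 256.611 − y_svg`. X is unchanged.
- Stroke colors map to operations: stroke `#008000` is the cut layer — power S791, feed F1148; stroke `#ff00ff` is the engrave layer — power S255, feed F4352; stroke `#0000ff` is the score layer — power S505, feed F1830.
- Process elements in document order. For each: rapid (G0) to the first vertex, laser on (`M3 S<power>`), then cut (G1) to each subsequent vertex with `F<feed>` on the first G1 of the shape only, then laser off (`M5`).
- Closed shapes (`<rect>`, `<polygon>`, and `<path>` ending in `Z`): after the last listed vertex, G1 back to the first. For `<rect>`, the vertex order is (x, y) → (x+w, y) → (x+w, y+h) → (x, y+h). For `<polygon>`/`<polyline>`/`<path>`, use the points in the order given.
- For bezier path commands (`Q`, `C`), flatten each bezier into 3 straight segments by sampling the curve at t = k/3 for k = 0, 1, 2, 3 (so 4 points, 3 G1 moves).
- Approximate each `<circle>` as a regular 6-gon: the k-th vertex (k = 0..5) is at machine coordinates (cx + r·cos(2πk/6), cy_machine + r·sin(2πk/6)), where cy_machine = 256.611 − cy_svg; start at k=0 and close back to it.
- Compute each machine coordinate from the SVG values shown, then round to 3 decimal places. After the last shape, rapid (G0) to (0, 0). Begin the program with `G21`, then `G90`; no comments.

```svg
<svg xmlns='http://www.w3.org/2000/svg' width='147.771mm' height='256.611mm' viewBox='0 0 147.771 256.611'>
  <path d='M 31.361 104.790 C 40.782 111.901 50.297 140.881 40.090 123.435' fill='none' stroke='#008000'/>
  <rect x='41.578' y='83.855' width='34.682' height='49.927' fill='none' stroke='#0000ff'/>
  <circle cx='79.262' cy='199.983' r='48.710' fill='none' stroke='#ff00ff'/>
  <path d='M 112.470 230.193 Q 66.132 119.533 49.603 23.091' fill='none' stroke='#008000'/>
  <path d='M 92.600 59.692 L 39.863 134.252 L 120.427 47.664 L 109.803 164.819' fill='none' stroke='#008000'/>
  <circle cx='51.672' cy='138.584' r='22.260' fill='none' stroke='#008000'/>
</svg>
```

viewBox `0 0 147.771 256.611` with mm width/height → 1 unit = 1 mm. Flip: y_m = 256.611 − y_svg.

**Shape 1** — `<path>` cubic bezier, stroke `#008000` → cut (S791, F1148). Control points (SVG): P0=(31.361,104.790), P1=(40.782,111.901), P2=(50.297,140.881), P3=(40.090,123.435); sampled at t=k/3. Machine vertices: (31.361,151.821) → (40.079,139.950) → (44.457,128.676) → (40.090,133.176). Open path.

**Shape 2** — `<rect>` rectangle, stroke `#0000ff` → score (S505, F1830). Machine vertices: (41.578,172.756) → (76.260,172.756) → (76.260,122.829) → (41.578,122.829) → (41.578,172.756). Closed: final G1 returns to the first vertex.

**Shape 3** — `<circle>` circle, stroke `#ff00ff` → engrave (S255, F4352). Machine vertices: (127.972,56.628) → (103.617,98.812) → (54.907,98.812) → (30.552,56.628) → (54.907,14.444) → (103.617,14.444) → (127.972,56.628). Closed: final G1 returns to the first vertex.

**Shape 4** — `<path>` quadratic bezier, stroke `#008000` → cut (S791, F1148). Control points (SVG): P0=(112.470,230.193), P1=(66.132,119.533), P2=(49.603,23.091); sampled at t=k/3. Machine vertices: (112.470,26.418) → (84.890,98.612) → (63.934,167.646) → (49.603,233.520). Open path.

**Shape 5** — `<path>` open polyline, stroke `#008000` → cut (S791, F1148). Machine vertices: (92.600,196.919) → (39.863,122.359) → (120.427,208.947) → (109.803,91.792). Open path.

**Shape 6** — `<circle>` circle, stroke `#008000` → cut (S791, F1148). Machine vertices: (73.932,118.027) → (62.802,137.305) → (40.542,137.305) → (29.412,118.027) → (40.542,98.749) → (62.802,98.749) → (73.932,118.027). Closed: final G1 returns to the first vertex.

G21
G90
G0 X31.361 Y151.821
M3 S791
G1 X40.079 Y139.950 F1148
G1 X44.457 Y128.676
G1 X40.090 Y133.176
M5
G0 X41.578 Y172.756
M3 S505
G1 X76.260 Y172.756 F1830
G1 X76.260 Y122.829
G1 X41.578 Y122.829
G1 X41.578 Y172.756
M5
G0 X127.972 Y56.628
M3 S255
G1 X103.617 Y98.812 F4352
G1 X54.907 Y98.812
G1 X30.552 Y56.628
G1 X54.907 Y14.444
G1 X103.617 Y14.444
G1 X127.972 Y56.628
M5
G0 X112.470 Y26.418
M3 S791
G1 X84.890 Y98.612 F1148
G1 X63.934 Y167.646
G1 X49.603 Y233.520
M5
G0 X92.600 Y196.919
M3 S791
G1 X39.863 Y122.359 F1148
G1 X120.427 Y208.947
G1 X109.803 Y91.792
M5
G0 X73.932 Y118.027
M3 S791
G1 X62.802 Y137.305 F1148
G1 X40.542 Y137.305
G1 X29.412 Y118.027
G1 X40.542 Y98.749
G1 X62.802 Y98.749
G1 X73.932 Y118.027
M5
G0 X0.000 Y0.000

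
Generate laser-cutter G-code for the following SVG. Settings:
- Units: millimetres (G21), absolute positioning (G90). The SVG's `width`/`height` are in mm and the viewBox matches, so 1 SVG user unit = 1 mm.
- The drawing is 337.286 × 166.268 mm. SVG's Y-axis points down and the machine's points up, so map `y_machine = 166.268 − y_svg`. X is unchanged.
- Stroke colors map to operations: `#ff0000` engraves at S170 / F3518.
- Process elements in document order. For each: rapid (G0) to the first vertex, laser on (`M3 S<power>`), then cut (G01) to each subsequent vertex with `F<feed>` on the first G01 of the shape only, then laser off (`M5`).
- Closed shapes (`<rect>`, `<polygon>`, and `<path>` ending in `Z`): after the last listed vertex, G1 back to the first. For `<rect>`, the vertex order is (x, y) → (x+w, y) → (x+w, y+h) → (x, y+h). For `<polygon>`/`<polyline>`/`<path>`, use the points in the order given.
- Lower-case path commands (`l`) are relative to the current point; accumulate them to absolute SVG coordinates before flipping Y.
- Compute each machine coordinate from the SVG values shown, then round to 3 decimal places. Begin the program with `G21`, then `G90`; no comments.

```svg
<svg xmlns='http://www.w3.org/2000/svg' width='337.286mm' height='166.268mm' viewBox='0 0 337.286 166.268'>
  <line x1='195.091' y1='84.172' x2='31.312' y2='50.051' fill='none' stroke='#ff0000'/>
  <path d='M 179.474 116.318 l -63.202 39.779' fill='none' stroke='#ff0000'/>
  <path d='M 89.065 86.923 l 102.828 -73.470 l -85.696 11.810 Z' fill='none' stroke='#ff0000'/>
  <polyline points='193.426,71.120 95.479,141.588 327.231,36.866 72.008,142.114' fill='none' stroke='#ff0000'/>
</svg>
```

G21
G90
G0 X195.091 Y82.096
M3 S170
G01 X31.312 Y116.217 F3518
M5
G0 X179.474 Y49.950
M3 S170
G01 X116.272 Y10.171 F3518
M5
G0 X89.065 Y79.345
M3 S170
G01 X191.893 Y152.815 F3518
G01 X106.197 Y141.005
G01 X89.065 Y79.345
M5
G0 X193.426 Y95.148
M3 S170
G01 X95.479 Y24.680 F3518
G01 X327.231 Y129.402
G01 X72.008 Y24.154
M5

Since the viewBox matches the mm dimensions, user units are millimetres directly. The only transform is the Y-flip y_m = 166.268 − y_svg.

Shape 1 is a line segment drawn with `<line>`. Its stroke #ff0000 means engrave at S170, F3518. After flipping Y the toolpath is (195.091,82.096) → (31.312,116.217).

Shape 2 is a line segment drawn with `<path>`. Its stroke #ff0000 means engrave at S170, F3518. After flipping Y the toolpath is (179.474,49.950) → (116.272,10.171).

Shape 3 is a closed polygon drawn with `<path>`. Its stroke #ff0000 means engrave at S170, F3518. After flipping Y the toolpath is (89.065,79.345) → (191.893,152.815) → (106.197,141.005) → (89.065,79.345), returning to the start.

Shape 4 is a open polyline drawn with `<polyline>`. Its stroke #ff0000 means engrave at S170, F3518. After flipping Y the toolpath is (193.426,95.148) → (95.479,24.680) → (327.231,129.402) → (72.008,24.154).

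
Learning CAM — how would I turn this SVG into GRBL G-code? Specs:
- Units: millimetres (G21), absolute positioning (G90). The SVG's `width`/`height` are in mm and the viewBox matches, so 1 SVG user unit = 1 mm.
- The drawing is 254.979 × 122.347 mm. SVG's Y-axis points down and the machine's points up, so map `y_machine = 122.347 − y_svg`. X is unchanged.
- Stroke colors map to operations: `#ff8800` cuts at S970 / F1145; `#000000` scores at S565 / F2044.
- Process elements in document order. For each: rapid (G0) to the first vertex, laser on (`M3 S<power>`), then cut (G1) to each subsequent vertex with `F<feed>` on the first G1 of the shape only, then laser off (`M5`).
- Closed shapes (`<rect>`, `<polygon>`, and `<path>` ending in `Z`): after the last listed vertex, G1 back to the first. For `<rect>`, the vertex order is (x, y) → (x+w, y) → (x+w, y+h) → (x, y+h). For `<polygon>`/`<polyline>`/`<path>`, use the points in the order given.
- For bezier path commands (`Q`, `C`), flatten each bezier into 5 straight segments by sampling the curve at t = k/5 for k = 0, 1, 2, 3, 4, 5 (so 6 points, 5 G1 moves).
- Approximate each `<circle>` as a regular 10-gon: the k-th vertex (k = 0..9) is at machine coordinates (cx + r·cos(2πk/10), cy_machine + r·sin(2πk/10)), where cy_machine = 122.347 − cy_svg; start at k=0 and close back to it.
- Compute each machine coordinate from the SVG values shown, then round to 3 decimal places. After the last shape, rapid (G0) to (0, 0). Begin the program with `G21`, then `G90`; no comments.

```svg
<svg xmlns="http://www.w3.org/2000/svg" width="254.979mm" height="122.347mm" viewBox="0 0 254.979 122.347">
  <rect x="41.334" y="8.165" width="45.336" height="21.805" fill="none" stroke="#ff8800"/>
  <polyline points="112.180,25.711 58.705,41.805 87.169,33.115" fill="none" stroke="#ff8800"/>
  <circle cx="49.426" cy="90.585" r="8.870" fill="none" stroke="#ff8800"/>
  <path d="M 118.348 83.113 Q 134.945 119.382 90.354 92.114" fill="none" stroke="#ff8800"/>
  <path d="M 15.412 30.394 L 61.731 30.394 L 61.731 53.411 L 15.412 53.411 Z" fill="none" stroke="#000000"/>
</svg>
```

G21
G90
G0 X41.334 Y114.182
M3 S970
G1 X86.670 Y114.182 F1145
G1 X86.670 Y92.377
G1 X41.334 Y92.377
G1 X41.334 Y114.182
M5
G0 X112.180 Y96.636
M3 S970
G1 X58.705 Y80.542 F1145
G1 X87.169 Y89.232
M5
G0 X58.296 Y31.762
M3 S970
G1 X56.602 Y36.976 F1145
G1 X52.167 Y40.198
G1 X46.685 Y40.198
G1 X42.250 Y36.976
G1 X40.556 Y31.762
G1 X42.250 Y26.548
G1 X46.685 Y23.326
G1 X52.167 Y23.326
G1 X56.602 Y26.548
G1 X58.296 Y31.762
M5
G0 X118.348 Y39.234
M3 S970
G1 X122.539 Y27.268 F1145
G1 X121.836 Y20.385
G1 X116.237 Y18.585
G1 X105.743 Y21.867
G1 X90.354 Y30.233
M5
G0 X15.412 Y91.953
M3 S565
G1 X61.731 Y91.953 F2044
G1 X61.731 Y68.936
G1 X15.412 Y68.936
G1 X15.412 Y91.953
M5
G0 X0.000 Y0.000

1 u = 1 mm; y_m = 122.347 − y.

[1] `<rect>` rectangle, #ff8800→cut S970 F1145: (41.334,114.182) → (86.670,114.182) → (86.670,92.377) → (41.334,92.377) → (41.334,114.182) (closed)

[2] `<polyline>` open polyline, #ff8800→cut S970 F1145: (112.180,96.636) → (58.705,80.542) → (87.169,89.232)

[3] `<circle>` circle, #ff8800→cut S970 F1145: (58.296,31.762) → (56.602,36.976) → (52.167,40.198) → (46.685,40.198) → (42.250,36.976) → (40.556,31.762) → (42.250,26.548) → (46.685,23.326) → (52.167,23.326) → (56.602,26.548) → (58.296,31.762) (closed)

[4] `<path>` quadratic bezier, #ff8800→cut S970 F1145: (118.348,39.234) → (122.539,27.268) → (121.836,20.385) → (116.237,18.585) → (105.743,21.867) → (90.354,30.233)

[5] `<path>` rectangle, #000000→score S565 F2044: (15.412,91.953) → (61.731,91.953) → (61.731,68.936) → (15.412,68.936) → (15.412,91.953) (closed)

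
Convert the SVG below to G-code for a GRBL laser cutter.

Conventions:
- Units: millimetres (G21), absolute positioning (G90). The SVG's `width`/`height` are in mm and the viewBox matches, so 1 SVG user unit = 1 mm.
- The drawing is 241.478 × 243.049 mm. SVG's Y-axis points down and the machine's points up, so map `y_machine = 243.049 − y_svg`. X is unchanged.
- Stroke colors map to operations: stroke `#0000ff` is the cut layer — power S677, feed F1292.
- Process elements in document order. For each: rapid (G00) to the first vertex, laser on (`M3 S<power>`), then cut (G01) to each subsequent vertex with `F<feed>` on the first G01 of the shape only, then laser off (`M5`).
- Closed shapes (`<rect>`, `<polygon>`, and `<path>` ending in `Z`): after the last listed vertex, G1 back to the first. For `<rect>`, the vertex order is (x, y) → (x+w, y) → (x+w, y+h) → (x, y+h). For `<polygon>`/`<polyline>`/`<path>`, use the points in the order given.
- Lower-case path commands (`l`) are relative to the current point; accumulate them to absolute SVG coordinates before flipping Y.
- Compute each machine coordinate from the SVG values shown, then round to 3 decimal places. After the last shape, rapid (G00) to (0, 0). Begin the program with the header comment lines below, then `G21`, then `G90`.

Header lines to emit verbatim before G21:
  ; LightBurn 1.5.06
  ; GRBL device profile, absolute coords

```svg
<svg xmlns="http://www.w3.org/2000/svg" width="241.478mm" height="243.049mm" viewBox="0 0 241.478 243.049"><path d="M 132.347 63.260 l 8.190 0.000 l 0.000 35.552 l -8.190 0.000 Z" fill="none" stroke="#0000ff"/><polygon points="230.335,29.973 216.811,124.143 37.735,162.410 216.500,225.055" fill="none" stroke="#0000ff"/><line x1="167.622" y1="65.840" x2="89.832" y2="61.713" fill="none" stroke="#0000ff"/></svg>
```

viewBox `0 0 241.478 243.049` with mm width/height → 1 unit = 1 mm. Flip: y_m = 243.049 − y_svg.

**Shape 1** — `<path>` rectangle, stroke `#0000ff` → cut (S677, F1292). Machine vertices: (132.347,179.789) → (140.537,179.789) → (140.537,144.237) → (132.347,144.237) → (132.347,179.789). Closed: final G1 returns to the first vertex.

**Shape 2** — `<polygon>` closed polygon, stroke `#0000ff` → cut (S677, F1292). Machine vertices: (230.335,213.076) → (216.811,118.906) → (37.735,80.639) → (216.500,17.994) → (230.335,213.076). Closed: final G1 returns to the first vertex.

**Shape 3** — `<line>` line segment, stroke `#0000ff` → cut (S677, F1292). Machine vertices: (167.622,177.209) → (89.832,181.336). Open path.

; LightBurn 1.5.06
; GRBL device profile, absolute coords
G21
G90
G00 X132.347 Y179.789
M3 S677
G01 X140.537 Y179.789 F1292
G01 X140.537 Y144.237
G01 X132.347 Y144.237
G01 X132.347 Y179.789
M5
G00 X230.335 Y213.076
M3 S677
G01 X216.811 Y118.906 F1292
G01 X37.735 Y80.639
G01 X216.500 Y17.994
G01 X230.335 Y213.076
M5
G00 X167.622 Y177.209
M3 S677
G01 X89.832 Y181.336 F1292
M5
G00 X0.000 Y0.000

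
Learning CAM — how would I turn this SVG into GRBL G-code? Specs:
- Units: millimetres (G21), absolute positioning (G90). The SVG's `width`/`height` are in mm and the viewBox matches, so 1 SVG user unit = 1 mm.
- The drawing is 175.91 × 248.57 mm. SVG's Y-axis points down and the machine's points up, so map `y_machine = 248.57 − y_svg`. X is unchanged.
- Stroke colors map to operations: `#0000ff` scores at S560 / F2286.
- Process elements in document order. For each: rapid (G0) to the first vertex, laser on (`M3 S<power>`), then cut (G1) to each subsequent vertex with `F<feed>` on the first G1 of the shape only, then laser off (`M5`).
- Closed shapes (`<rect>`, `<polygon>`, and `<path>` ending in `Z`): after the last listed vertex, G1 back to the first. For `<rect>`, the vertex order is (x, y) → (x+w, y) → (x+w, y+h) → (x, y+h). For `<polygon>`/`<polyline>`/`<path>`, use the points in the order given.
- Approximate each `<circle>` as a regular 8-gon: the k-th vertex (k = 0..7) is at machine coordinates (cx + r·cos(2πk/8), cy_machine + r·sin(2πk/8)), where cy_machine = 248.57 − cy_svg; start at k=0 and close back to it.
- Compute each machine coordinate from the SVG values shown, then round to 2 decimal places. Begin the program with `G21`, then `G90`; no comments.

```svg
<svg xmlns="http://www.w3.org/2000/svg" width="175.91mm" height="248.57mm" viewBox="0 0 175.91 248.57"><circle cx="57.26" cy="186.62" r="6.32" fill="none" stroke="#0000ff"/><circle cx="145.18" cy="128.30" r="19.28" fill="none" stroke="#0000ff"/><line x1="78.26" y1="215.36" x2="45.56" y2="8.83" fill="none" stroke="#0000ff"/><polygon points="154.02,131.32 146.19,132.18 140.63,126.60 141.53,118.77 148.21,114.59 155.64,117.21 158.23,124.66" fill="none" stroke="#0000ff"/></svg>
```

viewBox `0 0 175.91 248.57` with mm width/height → 1 unit = 1 mm. Flip: y_m = 248.57 − y_svg.

**Shape 1** — `<circle>` circle, stroke `#0000ff` → score (S560, F2286). Machine vertices: (63.58,61.95) → (61.73,66.42) → (57.26,68.27) → (52.79,66.42) → (50.94,61.95) → (52.79,57.48) → (57.26,55.63) → (61.73,57.48) → (63.58,61.95). Closed: final G1 returns to the first vertex.

**Shape 2** — `<circle>` circle, stroke `#0000ff` → score (S560, F2286). Machine vertices: (164.46,120.27) → (158.81,133.90) → (145.18,139.55) → (131.55,133.90) → (125.90,120.27) → (131.55,106.64) → (145.18,100.99) → (158.81,106.64) → (164.46,120.27). Closed: final G1 returns to the first vertex.

**Shape 3** — `<line>` line segment, stroke `#0000ff` → score (S560, F2286). Machine vertices: (78.26,33.21) → (45.56,239.74). Open path.

**Shape 4** — `<polygon>` regular polygon, stroke `#0000ff` → score (S560, F2286). Machine vertices: (154.02,117.25) → (146.19,116.39) → (140.63,121.97) → (141.53,129.80) → (148.21,133.98) → (155.64,131.36) → (158.23,123.91) → (154.02,117.25). Closed: final G1 returns to the first vertex.

G21
G90
G0 X63.58 Y61.95
M3 S560
G1 X61.73 Y66.42 F2286
G1 X57.26 Y68.27
G1 X52.79 Y66.42
G1 X50.94 Y61.95
G1 X52.79 Y57.48
G1 X57.26 Y55.63
G1 X61.73 Y57.48
G1 X63.58 Y61.95
M5
G0 X164.46 Y120.27
M3 S560
G1 X158.81 Y133.90 F2286
G1 X145.18 Y139.55
G1 X131.55 Y133.90
G1 X125.90 Y120.27
G1 X131.55 Y106.64
G1 X145.18 Y100.99
G1 X158.81 Y106.64
G1 X164.46 Y120.27
M5
G0 X78.26 Y33.21
M3 S560
G1 X45.56 Y239.74 F2286
M5
G0 X154.02 Y117.25
M3 S560
G1 X146.19 Y116.39 F2286
G1 X140.63 Y121.97
G1 X141.53 Y129.80
G1 X148.21 Y133.98
G1 X155.64 Y131.36
G1 X158.23 Y123.91
G1 X154.02 Y117.25
M5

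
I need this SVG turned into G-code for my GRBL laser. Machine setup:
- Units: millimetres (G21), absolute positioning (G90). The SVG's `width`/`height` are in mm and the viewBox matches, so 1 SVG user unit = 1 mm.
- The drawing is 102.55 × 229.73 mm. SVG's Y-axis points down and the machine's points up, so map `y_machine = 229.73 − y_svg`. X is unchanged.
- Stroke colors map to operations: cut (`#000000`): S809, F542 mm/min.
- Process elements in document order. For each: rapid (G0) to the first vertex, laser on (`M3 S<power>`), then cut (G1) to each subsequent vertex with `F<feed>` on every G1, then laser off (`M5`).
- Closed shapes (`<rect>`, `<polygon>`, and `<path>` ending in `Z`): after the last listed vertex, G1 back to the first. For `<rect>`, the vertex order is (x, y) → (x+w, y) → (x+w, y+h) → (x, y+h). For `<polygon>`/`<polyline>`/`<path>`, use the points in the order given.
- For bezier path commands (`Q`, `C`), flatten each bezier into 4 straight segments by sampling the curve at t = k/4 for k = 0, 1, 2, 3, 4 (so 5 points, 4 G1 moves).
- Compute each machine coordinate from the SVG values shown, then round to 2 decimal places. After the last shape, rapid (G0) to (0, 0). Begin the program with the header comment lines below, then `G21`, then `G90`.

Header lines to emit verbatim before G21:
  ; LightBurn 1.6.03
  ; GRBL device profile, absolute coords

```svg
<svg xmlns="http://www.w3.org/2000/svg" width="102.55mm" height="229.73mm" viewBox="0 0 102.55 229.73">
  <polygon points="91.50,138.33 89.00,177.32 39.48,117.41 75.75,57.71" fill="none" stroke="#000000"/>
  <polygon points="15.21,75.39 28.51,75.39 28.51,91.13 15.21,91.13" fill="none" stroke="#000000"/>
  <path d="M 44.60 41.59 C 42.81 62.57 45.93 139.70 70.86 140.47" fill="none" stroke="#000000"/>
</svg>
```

Since the viewBox matches the mm dimensions, user units are millimetres directly. The only transform is the Y-flip y_m = 229.73 − y_svg.

Shape 1 is a closed polygon drawn with `<polygon>`. Its stroke #000000 means cut at S809, F542. After flipping Y the toolpath is (91.50,91.40) → (89.00,52.41) → (39.48,112.32) → (75.75,172.02) → (91.50,91.40), returning to the start.

Shape 2 is a rectangle drawn with `<polygon>`. Its stroke #000000 means cut at S809, F542. After flipping Y the toolpath is (15.21,154.34) → (28.51,154.34) → (28.51,138.60) → (15.21,138.60) → (15.21,154.34), returning to the start.

Shape 3 is a cubic bezier drawn with `<path>`. Its stroke #000000 means cut at S809, F542. After flipping Y the toolpath is (44.60,188.14) → (44.44,163.95) → (47.71,131.12) → (55.99,102.08) → (70.86,89.26).

; LightBurn 1.6.03
; GRBL device profile, absolute coords
G21
G90
G0 X91.50 Y91.40
M3 S809
G1 X89.00 Y52.41 F542
G1 X39.48 Y112.32 F542
G1 X75.75 Y172.02 F542
G1 X91.50 Y91.40 F542
M5
G0 X15.21 Y154.34
M3 S809
G1 X28.51 Y154.34 F542
G1 X28.51 Y138.60 F542
G1 X15.21 Y138.60 F542
G1 X15.21 Y154.34 F542
M5
G0 X44.60 Y188.14
M3 S809
G1 X44.44 Y163.95 F542
G1 X47.71 Y131.12 F542
G1 X55.99 Y102.08 F542
G1 X70.86 Y89.26 F542
M5
G0 X0.00 Y0.00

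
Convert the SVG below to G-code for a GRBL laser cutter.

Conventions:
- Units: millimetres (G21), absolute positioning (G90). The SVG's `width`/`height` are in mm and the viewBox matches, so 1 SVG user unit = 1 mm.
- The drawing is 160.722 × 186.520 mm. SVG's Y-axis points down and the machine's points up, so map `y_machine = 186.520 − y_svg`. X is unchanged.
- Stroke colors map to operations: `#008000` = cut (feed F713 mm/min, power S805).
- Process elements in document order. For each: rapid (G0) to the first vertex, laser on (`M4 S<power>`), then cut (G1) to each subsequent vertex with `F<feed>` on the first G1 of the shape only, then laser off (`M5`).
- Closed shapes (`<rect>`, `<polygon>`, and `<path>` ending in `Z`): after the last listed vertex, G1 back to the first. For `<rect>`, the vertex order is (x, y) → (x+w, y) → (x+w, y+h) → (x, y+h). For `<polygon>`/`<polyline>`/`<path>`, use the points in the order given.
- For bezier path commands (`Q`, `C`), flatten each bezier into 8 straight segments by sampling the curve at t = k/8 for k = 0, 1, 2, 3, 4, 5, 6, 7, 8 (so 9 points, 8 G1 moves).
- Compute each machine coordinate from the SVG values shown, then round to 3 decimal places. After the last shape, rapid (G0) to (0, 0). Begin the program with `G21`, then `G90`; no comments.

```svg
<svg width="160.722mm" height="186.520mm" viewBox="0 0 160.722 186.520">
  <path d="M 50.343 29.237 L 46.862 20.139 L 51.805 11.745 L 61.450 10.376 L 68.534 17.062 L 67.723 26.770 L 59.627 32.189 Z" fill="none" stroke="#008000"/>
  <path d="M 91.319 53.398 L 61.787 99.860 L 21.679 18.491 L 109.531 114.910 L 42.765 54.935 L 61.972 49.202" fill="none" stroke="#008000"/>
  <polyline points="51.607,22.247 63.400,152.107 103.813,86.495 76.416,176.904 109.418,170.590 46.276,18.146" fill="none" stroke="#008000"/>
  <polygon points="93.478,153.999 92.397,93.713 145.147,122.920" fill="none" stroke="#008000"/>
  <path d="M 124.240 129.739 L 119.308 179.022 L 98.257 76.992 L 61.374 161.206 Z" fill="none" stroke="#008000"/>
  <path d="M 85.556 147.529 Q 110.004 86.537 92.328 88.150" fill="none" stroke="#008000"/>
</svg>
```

G21
G90
G0 X50.343 Y157.283
M4 S805
G1 X46.862 Y166.381 F713
G1 X51.805 Y174.775
G1 X61.450 Y176.144
G1 X68.534 Y169.458
G1 X67.723 Y159.750
G1 X59.627 Y154.331
G1 X50.343 Y157.283
M5
G0 X91.319 Y133.122
M4 S805
G1 X61.787 Y86.660 F713
G1 X21.679 Y168.029
G1 X109.531 Y71.610
G1 X42.765 Y131.585
G1 X61.972 Y137.318
M5
G0 X51.607 Y164.273
M4 S805
G1 X63.400 Y34.413 F713
G1 X103.813 Y100.025
G1 X76.416 Y9.616
G1 X109.418 Y15.930
G1 X46.276 Y168.374
M5
G0 X93.478 Y32.521
M4 S805
G1 X92.397 Y92.807 F713
G1 X145.147 Y63.600
G1 X93.478 Y32.521
M5
G0 X124.240 Y56.781
M4 S805
G1 X119.308 Y7.498 F713
G1 X98.257 Y109.528
G1 X61.374 Y25.314
G1 X124.240 Y56.781
M5
G0 X85.556 Y38.991
M4 S805
G1 X91.010 Y53.261 F713
G1 X95.147 Y65.574
G1 X97.968 Y75.931
G1 X99.473 Y84.332
G1 X99.661 Y90.776
G1 X98.533 Y95.264
G1 X96.089 Y97.795
G1 X92.328 Y98.370
M5
G0 X0.000 Y0.000

viewBox `0 0 160.722 186.520` with mm width/height → 1 unit = 1 mm. Flip: y_m = 186.520 − y_svg.

**Shape 1** — `<path>` regular polygon, stroke `#008000` → cut (S805, F713). Machine vertices: (50.343,157.283) → (46.862,166.381) → (51.805,174.775) → (61.450,176.144) → (68.534,169.458) → (67.723,159.750) → (59.627,154.331) → (50.343,157.283). Closed: final G1 returns to the first vertex.

**Shape 2** — `<path>` open polyline, stroke `#008000` → cut (S805, F713). Machine vertices: (91.319,133.122) → (61.787,86.660) → (21.679,168.029) → (109.531,71.610) → (42.765,131.585) → (61.972,137.318). Open path.

**Shape 3** — `<polyline>` open polyline, stroke `#008000` → cut (S805, F713). Machine vertices: (51.607,164.273) → (63.400,34.413) → (103.813,100.025) → (76.416,9.616) → (109.418,15.930) → (46.276,168.374). Open path.

**Shape 4** — `<polygon>` regular polygon, stroke `#008000` → cut (S805, F713). Machine vertices: (93.478,32.521) → (92.397,92.807) → (145.147,63.600) → (93.478,32.521). Closed: final G1 returns to the first vertex.

**Shape 5** — `<path>` closed polygon, stroke `#008000` → cut (S805, F713). Machine vertices: (124.240,56.781) → (119.308,7.498) → (98.257,109.528) → (61.374,25.314) → (124.240,56.781). Closed: final G1 returns to the first vertex.

**Shape 6** — `<path>` quadratic bezier, stroke `#008000` → cut (S805, F713). Control points (SVG): P0=(85.556,147.529), P1=(110.004,86.537), P2=(92.328,88.150); sampled at t=k/8. Machine vertices: (85.556,38.991) → (91.010,53.261) → (95.147,65.574) → (97.968,75.931) → (99.473,84.332) → (99.661,90.776) → (98.533,95.264) → (96.089,97.795) → (92.328,98.370). Open path.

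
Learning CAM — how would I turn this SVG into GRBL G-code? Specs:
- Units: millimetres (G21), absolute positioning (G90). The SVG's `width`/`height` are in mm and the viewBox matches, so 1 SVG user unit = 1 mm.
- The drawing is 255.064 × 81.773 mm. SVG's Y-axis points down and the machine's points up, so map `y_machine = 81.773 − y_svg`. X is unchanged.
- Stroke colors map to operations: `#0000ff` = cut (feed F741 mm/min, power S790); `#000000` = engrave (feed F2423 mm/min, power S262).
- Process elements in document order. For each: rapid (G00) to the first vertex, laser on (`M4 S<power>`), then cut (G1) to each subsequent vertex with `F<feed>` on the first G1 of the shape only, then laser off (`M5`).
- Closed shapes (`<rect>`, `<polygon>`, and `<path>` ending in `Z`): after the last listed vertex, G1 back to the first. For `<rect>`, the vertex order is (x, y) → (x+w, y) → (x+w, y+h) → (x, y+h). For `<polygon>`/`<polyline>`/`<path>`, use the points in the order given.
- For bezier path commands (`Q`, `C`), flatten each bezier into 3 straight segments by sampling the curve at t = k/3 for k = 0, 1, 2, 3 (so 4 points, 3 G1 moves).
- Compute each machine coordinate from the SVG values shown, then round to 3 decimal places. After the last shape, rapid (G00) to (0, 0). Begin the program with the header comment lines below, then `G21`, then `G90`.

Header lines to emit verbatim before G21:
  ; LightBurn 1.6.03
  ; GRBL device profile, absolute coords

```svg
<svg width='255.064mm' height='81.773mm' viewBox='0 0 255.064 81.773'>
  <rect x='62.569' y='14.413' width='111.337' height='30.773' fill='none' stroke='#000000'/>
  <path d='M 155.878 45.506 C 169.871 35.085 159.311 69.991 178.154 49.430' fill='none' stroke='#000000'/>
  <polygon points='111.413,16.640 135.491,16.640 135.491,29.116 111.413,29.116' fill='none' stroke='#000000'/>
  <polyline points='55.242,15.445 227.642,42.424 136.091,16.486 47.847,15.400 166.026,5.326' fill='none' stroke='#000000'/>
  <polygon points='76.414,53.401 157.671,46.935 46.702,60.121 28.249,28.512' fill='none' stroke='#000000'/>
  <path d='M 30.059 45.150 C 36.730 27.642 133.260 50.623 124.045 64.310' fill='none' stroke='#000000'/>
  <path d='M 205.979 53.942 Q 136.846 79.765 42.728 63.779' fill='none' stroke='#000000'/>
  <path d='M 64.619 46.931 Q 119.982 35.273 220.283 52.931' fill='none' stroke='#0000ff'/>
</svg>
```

; LightBurn 1.6.03
; GRBL device profile, absolute coords
G21
G90
G00 X62.569 Y67.360
M4 S262
G1 X173.906 Y67.360 F2423
G1 X173.906 Y36.587
G1 X62.569 Y36.587
G1 X62.569 Y67.360
M5
G00 X155.878 Y36.267
M4 S262
G1 X163.685 Y35.312 F2423
G1 X167.114 Y26.538
G1 X178.154 Y32.343
M5
G00 X111.413 Y65.133
M4 S262
G1 X135.491 Y65.133 F2423
G1 X135.491 Y52.657
G1 X111.413 Y52.657
G1 X111.413 Y65.133
M5
G00 X55.242 Y66.328
M4 S262
G1 X227.642 Y39.349 F2423
G1 X136.091 Y65.287
G1 X47.847 Y66.373
G1 X166.026 Y76.447
M5
G00 X76.414 Y28.372
M4 S262
G1 X157.671 Y34.838 F2423
G1 X46.702 Y21.652
G1 X28.249 Y53.261
G1 X76.414 Y28.372
M5
G00 X30.059 Y36.623
M4 S262
G1 X59.438 Y42.478 F2423
G1 X105.256 Y32.404
G1 X124.045 Y17.463
M5
G00 X205.979 Y27.831
M4 S262
G1 X157.114 Y15.261 F2423
G1 X102.697 Y11.982
G1 X42.728 Y17.994
M5
G00 X64.619 Y34.842
M4 S790
G1 X106.521 Y39.357 F741
G1 X158.409 Y37.357
G1 X220.283 Y28.842
M5
G00 X0.000 Y0.000

Since the viewBox matches the mm dimensions, user units are millimetres directly. The only transform is the Y-flip y_m = 81.773 − y_svg.

Shape 1 is a rectangle drawn with `<rect>`. Its stroke #000000 means engrave at S262, F2423. After flipping Y the toolpath is (62.569,67.360) → (173.906,67.360) → (173.906,36.587) → (62.569,36.587) → (62.569,67.360), returning to the start.

Shape 2 is a cubic bezier drawn with `<path>`. Its stroke #000000 means engrave at S262, F2423. After flipping Y the toolpath is (155.878,36.267) → (163.685,35.312) → (167.114,26.538) → (178.154,32.343).

Shape 3 is a rectangle drawn with `<polygon>`. Its stroke #000000 means engrave at S262, F2423. After flipping Y the toolpath is (111.413,65.133) → (135.491,65.133) → (135.491,52.657) → (111.413,52.657) → (111.413,65.133), returning to the start.

Shape 4 is a open polyline drawn with `<polyline>`. Its stroke #000000 means engrave at S262, F2423. After flipping Y the toolpath is (55.242,66.328) → (227.642,39.349) → (136.091,65.287) → (47.847,66.373) → (166.026,76.447).

Shape 5 is a closed polygon drawn with `<polygon>`. Its stroke #000000 means engrave at S262, F2423. After flipping Y the toolpath is (76.414,28.372) → (157.671,34.838) → (46.702,21.652) → (28.249,53.261) → (76.414,28.372), returning to the start.

Shape 6 is a cubic bezier drawn with `<path>`. Its stroke #000000 means engrave at S262, F2423. After flipping Y the toolpath is (30.059,36.623) → (59.438,42.478) → (105.256,32.404) → (124.045,17.463).

Shape 7 is a quadratic bezier drawn with `<path>`. Its stroke #000000 means engrave at S262, F2423. After flipping Y the toolpath is (205.979,27.831) → (157.114,15.261) → (102.697,11.982) → (42.728,17.994).

Shape 8 is a quadratic bezier drawn with `<path>`. Its stroke #0000ff means cut at S790, F741. After flipping Y the toolpath is (64.619,34.842) → (106.521,39.357) → (158.409,37.357) → (220.283,28.842).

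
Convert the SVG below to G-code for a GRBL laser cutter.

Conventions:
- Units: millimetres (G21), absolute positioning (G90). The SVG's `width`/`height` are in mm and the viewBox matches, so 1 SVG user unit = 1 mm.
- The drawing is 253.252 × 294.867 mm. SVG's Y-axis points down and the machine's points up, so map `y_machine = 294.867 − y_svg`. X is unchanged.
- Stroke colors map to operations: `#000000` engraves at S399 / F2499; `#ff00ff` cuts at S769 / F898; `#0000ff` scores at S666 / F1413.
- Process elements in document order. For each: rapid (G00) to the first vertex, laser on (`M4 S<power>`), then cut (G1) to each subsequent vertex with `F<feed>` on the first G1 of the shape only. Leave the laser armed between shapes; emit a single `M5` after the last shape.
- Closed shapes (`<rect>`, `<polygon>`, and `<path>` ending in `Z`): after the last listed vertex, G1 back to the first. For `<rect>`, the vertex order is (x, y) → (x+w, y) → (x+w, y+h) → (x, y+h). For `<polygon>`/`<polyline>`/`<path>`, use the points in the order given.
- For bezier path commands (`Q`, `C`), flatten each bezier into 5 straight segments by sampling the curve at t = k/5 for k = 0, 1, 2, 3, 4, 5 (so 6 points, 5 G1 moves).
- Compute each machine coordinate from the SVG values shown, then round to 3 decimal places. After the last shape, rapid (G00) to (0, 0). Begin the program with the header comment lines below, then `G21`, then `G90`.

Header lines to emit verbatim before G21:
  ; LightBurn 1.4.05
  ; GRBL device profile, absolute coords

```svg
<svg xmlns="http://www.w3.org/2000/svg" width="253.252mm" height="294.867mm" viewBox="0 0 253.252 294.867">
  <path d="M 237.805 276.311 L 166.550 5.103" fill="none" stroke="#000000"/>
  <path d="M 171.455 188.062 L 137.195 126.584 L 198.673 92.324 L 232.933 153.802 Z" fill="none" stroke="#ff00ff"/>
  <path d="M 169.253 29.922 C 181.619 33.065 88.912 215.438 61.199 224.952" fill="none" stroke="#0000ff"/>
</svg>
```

Since the viewBox matches the mm dimensions, user units are millimetres directly. The only transform is the Y-flip y_m = 294.867 − y_svg.

Shape 1 is a line segment drawn with `<path>`. Its stroke #000000 means engrave at S399, F2499. After flipping Y the toolpath is (237.805,18.556) → (166.550,289.764).

Shape 2 is a regular polygon drawn with `<path>`. Its stroke #ff00ff means cut at S769, F898. After flipping Y the toolpath is (171.455,106.805) → (137.195,168.283) → (198.673,202.543) → (232.933,141.065) → (171.455,106.805), returning to the start.

Shape 3 is a cubic bezier drawn with `<path>`. Its stroke #0000ff means score at S666, F1413. After flipping Y the toolpath is (169.253,264.945) → (165.424,244.368) → (144.541,197.677) → (114.767,141.770) → (84.266,93.550) → (61.199,69.915).

; LightBurn 1.4.05
; GRBL device profile, absolute coords
G21
G90
G00 X237.805 Y18.556
M4 S399
G1 X166.550 Y289.764 F2499
G00 X171.455 Y106.805
M4 S769
G1 X137.195 Y168.283 F898
G1 X198.673 Y202.543
G1 X232.933 Y141.065
G1 X171.455 Y106.805
G00 X169.253 Y264.945
M4 S666
G1 X165.424 Y244.368 F1413
G1 X144.541 Y197.677
G1 X114.767 Y141.770
G1 X84.266 Y93.550
G1 X61.199 Y69.915
M5
G00 X0.000 Y0.000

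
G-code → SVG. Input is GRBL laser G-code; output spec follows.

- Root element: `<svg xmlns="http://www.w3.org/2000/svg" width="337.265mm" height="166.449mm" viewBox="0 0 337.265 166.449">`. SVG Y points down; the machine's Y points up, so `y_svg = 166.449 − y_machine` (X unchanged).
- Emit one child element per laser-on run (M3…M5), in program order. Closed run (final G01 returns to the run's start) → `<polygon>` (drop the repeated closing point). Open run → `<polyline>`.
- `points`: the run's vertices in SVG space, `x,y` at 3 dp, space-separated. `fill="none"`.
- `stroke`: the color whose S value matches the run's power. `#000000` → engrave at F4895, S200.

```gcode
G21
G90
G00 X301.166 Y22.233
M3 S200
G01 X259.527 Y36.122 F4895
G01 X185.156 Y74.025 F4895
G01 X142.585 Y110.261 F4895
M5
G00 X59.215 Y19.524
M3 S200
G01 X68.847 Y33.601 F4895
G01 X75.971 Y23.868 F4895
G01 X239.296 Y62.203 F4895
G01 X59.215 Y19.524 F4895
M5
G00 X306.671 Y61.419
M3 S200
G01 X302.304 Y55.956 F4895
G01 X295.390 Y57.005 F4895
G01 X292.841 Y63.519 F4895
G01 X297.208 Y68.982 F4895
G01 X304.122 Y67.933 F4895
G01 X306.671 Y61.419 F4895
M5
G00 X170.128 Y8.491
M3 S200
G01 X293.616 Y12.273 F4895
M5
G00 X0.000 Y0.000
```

<svg xmlns="http://www.w3.org/2000/svg" width="337.265mm" height="166.449mm" viewBox="0 0 337.265 166.449">
  <polyline points="301.166,144.216 259.527,130.327 185.156,92.424 142.585,56.188" fill="none" stroke="#000000"/>
  <polygon points="59.215,146.925 68.847,132.848 75.971,142.581 239.296,104.246" fill="none" stroke="#000000"/>
  <polygon points="306.671,105.030 302.304,110.493 295.390,109.444 292.841,102.930 297.208,97.467 304.122,98.516" fill="none" stroke="#000000"/>
  <polyline points="170.128,157.958 293.616,154.176" fill="none" stroke="#000000"/>
</svg>

Each laser-on run becomes one SVG element. Flip Y back into SVG space with y_svg = 166.449 − y_machine. Every run uses S200, so all elements get stroke `#000000` (engrave).

Run 1: The run is open, so emit a `<polyline>` with points (Y-flipped): 301.166,144.216 259.527,130.327 185.156,92.424 142.585,56.188.

Run 2: The run returns to its start, so emit a `<polygon>` with points (Y-flipped): 59.215,146.925 68.847,132.848 75.971,142.581 239.296,104.246.

Run 3: The run returns to its start, so emit a `<polygon>` with points (Y-flipped): 306.671,105.030 302.304,110.493 295.390,109.444 292.841,102.930 297.208,97.467 304.122,98.516.

Run 4: The run is open, so emit a `<polyline>` with points (Y-flipped): 170.128,157.958 293.616,154.176.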